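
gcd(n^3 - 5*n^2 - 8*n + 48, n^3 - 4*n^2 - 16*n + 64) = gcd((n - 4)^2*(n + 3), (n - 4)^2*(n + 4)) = n^2 - 8*n + 16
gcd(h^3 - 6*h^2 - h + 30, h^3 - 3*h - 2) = 1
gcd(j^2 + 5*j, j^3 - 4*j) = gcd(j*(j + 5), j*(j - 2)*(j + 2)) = j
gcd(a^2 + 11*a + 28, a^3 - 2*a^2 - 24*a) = a + 4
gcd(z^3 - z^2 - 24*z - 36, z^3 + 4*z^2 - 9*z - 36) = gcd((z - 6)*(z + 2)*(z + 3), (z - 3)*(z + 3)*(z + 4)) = z + 3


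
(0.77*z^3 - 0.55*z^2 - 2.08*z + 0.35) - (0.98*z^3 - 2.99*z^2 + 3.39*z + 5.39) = -0.21*z^3 + 2.44*z^2 - 5.47*z - 5.04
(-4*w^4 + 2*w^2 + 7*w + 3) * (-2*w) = 8*w^5 - 4*w^3 - 14*w^2 - 6*w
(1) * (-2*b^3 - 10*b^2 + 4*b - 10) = -2*b^3 - 10*b^2 + 4*b - 10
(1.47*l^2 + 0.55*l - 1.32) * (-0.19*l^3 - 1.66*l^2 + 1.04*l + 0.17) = -0.2793*l^5 - 2.5447*l^4 + 0.8666*l^3 + 3.0131*l^2 - 1.2793*l - 0.2244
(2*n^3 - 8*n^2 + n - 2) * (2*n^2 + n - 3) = 4*n^5 - 14*n^4 - 12*n^3 + 21*n^2 - 5*n + 6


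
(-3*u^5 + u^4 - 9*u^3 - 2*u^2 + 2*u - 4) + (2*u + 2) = -3*u^5 + u^4 - 9*u^3 - 2*u^2 + 4*u - 2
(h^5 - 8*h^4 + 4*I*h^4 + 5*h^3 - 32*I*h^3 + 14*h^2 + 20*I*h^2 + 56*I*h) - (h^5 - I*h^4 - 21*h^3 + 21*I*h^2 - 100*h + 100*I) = -8*h^4 + 5*I*h^4 + 26*h^3 - 32*I*h^3 + 14*h^2 - I*h^2 + 100*h + 56*I*h - 100*I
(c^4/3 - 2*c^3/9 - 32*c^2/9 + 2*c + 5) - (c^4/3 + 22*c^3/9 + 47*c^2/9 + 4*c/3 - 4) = -8*c^3/3 - 79*c^2/9 + 2*c/3 + 9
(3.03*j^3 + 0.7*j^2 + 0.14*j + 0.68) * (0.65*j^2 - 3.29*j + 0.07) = 1.9695*j^5 - 9.5137*j^4 - 1.9999*j^3 + 0.0304*j^2 - 2.2274*j + 0.0476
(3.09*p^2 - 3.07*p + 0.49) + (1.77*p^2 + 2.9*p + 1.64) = 4.86*p^2 - 0.17*p + 2.13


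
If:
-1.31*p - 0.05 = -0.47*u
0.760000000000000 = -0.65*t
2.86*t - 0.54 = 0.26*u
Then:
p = -5.40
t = -1.17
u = -14.94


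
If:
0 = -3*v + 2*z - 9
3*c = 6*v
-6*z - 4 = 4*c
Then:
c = -62/17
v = -31/17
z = 30/17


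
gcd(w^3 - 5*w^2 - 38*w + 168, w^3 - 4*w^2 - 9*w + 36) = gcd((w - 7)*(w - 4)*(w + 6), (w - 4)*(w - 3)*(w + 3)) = w - 4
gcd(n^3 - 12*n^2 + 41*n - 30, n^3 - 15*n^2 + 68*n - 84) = n - 6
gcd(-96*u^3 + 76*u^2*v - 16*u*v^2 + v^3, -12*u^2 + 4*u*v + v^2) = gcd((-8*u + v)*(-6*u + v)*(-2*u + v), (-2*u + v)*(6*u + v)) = 2*u - v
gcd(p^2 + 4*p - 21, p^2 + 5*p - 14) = p + 7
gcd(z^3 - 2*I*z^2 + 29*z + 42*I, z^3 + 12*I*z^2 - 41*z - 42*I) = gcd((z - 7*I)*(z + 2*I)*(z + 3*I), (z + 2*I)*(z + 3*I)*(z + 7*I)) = z^2 + 5*I*z - 6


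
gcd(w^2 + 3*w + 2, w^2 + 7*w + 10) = w + 2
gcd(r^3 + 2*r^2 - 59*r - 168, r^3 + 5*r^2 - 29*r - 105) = r^2 + 10*r + 21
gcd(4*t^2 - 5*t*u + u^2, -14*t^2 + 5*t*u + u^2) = 1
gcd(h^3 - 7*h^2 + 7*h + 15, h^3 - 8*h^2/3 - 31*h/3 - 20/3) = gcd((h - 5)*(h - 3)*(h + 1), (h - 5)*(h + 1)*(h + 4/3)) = h^2 - 4*h - 5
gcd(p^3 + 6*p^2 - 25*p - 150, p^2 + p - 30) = p^2 + p - 30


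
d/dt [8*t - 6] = 8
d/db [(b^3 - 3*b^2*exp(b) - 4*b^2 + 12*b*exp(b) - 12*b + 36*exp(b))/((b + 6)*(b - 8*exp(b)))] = ((b + 6)*(b - 8*exp(b))*(-3*b^2*exp(b) + 3*b^2 + 6*b*exp(b) - 8*b + 48*exp(b) - 12) + (b + 6)*(8*exp(b) - 1)*(b^3 - 3*b^2*exp(b) - 4*b^2 + 12*b*exp(b) - 12*b + 36*exp(b)) + (b - 8*exp(b))*(-b^3 + 3*b^2*exp(b) + 4*b^2 - 12*b*exp(b) + 12*b - 36*exp(b)))/((b + 6)^2*(b - 8*exp(b))^2)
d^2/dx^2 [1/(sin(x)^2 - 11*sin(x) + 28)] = (-4*sin(x)^4 + 33*sin(x)^3 - 3*sin(x)^2 - 374*sin(x) + 186)/(sin(x)^2 - 11*sin(x) + 28)^3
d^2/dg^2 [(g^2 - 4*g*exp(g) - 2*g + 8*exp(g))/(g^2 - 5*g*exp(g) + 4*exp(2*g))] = (g^2*exp(g) + g*exp(2*g) - 4*g*exp(g) - 4*exp(2*g) + 10*exp(g) - 4)/(g^3 - 3*g^2*exp(g) + 3*g*exp(2*g) - exp(3*g))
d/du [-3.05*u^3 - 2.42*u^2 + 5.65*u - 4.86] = -9.15*u^2 - 4.84*u + 5.65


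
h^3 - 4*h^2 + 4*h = h*(h - 2)^2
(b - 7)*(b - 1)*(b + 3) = b^3 - 5*b^2 - 17*b + 21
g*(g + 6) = g^2 + 6*g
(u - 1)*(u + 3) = u^2 + 2*u - 3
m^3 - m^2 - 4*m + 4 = (m - 2)*(m - 1)*(m + 2)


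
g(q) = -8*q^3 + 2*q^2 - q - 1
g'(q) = -24*q^2 + 4*q - 1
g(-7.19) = 3083.14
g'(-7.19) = -1270.47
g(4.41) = -652.64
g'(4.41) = -450.11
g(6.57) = -2189.99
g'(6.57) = -1010.68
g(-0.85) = 6.21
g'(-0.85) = -21.74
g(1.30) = -16.50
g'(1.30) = -36.36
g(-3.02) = 240.61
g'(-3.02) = -231.97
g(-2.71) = 175.62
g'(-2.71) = -188.10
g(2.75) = -155.00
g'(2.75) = -171.50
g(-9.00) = 6002.00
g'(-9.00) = -1981.00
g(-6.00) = 1805.00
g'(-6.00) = -889.00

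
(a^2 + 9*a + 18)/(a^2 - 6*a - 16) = (a^2 + 9*a + 18)/(a^2 - 6*a - 16)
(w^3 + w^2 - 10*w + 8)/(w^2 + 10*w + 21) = (w^3 + w^2 - 10*w + 8)/(w^2 + 10*w + 21)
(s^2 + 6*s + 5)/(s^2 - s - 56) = (s^2 + 6*s + 5)/(s^2 - s - 56)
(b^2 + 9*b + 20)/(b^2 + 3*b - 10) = (b + 4)/(b - 2)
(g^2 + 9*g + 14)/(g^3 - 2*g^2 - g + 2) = (g^2 + 9*g + 14)/(g^3 - 2*g^2 - g + 2)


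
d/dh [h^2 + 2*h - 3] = 2*h + 2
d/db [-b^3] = -3*b^2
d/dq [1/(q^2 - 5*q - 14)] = (5 - 2*q)/(-q^2 + 5*q + 14)^2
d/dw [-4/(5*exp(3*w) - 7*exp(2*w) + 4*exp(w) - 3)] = (60*exp(2*w) - 56*exp(w) + 16)*exp(w)/(5*exp(3*w) - 7*exp(2*w) + 4*exp(w) - 3)^2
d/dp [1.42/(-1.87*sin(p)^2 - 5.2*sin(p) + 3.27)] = (5.3108*sin(p) + 7.384)*cos(p)/(1.87*sin(p)^2 + 5.2*sin(p) - 3.27)^2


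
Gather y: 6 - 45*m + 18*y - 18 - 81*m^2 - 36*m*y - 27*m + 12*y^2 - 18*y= -81*m^2 - 36*m*y - 72*m + 12*y^2 - 12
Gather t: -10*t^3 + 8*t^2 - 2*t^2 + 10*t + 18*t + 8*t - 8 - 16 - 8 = -10*t^3 + 6*t^2 + 36*t - 32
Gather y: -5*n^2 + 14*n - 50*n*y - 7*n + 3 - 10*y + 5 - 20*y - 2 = -5*n^2 + 7*n + y*(-50*n - 30) + 6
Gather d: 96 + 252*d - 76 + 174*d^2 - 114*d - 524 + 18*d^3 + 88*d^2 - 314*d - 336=18*d^3 + 262*d^2 - 176*d - 840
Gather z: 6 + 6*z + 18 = 6*z + 24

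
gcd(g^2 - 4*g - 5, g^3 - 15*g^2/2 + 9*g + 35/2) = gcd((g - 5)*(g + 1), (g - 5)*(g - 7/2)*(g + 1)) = g^2 - 4*g - 5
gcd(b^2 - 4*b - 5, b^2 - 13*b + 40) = b - 5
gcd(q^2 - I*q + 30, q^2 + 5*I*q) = q + 5*I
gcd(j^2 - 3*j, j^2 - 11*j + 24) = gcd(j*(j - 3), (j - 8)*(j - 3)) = j - 3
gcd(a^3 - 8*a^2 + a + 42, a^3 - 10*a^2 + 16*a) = 1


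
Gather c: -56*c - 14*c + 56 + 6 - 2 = 60 - 70*c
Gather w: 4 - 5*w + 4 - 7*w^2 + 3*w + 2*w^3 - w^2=2*w^3 - 8*w^2 - 2*w + 8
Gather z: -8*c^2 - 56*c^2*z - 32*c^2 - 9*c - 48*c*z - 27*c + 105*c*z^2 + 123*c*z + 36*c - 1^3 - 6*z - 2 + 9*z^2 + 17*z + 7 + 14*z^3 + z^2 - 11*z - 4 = -40*c^2 + 14*z^3 + z^2*(105*c + 10) + z*(-56*c^2 + 75*c)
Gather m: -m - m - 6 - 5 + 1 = -2*m - 10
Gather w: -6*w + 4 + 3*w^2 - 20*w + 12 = 3*w^2 - 26*w + 16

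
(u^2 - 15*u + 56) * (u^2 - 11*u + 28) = u^4 - 26*u^3 + 249*u^2 - 1036*u + 1568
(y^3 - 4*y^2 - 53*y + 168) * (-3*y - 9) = -3*y^4 + 3*y^3 + 195*y^2 - 27*y - 1512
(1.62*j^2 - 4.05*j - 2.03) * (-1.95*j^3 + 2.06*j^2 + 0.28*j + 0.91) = -3.159*j^5 + 11.2347*j^4 - 3.9309*j^3 - 3.8416*j^2 - 4.2539*j - 1.8473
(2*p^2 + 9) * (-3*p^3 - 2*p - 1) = -6*p^5 - 31*p^3 - 2*p^2 - 18*p - 9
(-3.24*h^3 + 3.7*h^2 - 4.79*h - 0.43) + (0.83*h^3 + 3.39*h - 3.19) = -2.41*h^3 + 3.7*h^2 - 1.4*h - 3.62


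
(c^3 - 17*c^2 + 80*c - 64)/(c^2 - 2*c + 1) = (c^2 - 16*c + 64)/(c - 1)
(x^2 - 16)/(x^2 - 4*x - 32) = (x - 4)/(x - 8)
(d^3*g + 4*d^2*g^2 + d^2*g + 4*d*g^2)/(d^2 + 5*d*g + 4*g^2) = d*g*(d + 1)/(d + g)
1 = 1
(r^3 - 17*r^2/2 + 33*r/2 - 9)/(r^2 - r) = r - 15/2 + 9/r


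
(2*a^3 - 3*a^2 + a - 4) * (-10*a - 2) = -20*a^4 + 26*a^3 - 4*a^2 + 38*a + 8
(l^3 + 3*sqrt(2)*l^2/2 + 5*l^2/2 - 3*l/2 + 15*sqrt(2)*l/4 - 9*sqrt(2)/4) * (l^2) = l^5 + 3*sqrt(2)*l^4/2 + 5*l^4/2 - 3*l^3/2 + 15*sqrt(2)*l^3/4 - 9*sqrt(2)*l^2/4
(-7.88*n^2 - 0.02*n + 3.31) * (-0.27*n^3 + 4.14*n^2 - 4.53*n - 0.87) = 2.1276*n^5 - 32.6178*n^4 + 34.7199*n^3 + 20.6496*n^2 - 14.9769*n - 2.8797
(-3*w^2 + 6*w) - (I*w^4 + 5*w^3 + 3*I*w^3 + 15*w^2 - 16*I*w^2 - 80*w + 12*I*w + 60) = -I*w^4 - 5*w^3 - 3*I*w^3 - 18*w^2 + 16*I*w^2 + 86*w - 12*I*w - 60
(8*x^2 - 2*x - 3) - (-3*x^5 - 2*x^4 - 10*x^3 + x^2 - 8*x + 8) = 3*x^5 + 2*x^4 + 10*x^3 + 7*x^2 + 6*x - 11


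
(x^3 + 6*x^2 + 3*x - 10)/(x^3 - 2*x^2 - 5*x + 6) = (x + 5)/(x - 3)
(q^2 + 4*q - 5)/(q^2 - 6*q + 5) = (q + 5)/(q - 5)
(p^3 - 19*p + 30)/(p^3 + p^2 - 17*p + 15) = (p - 2)/(p - 1)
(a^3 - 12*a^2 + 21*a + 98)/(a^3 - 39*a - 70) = (a - 7)/(a + 5)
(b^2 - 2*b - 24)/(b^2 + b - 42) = (b + 4)/(b + 7)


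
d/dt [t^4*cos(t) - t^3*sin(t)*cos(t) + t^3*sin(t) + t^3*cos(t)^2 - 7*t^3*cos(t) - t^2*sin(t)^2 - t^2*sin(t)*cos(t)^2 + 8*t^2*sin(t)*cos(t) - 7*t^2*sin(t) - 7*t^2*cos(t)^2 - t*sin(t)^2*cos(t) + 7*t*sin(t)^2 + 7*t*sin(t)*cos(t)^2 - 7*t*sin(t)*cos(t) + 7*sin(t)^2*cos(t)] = -t^4*sin(t) + 7*t^3*sin(t) - sqrt(2)*t^3*sin(2*t + pi/4) + 5*t^3*cos(t) + 3*t^2*sin(t) + 9*t^2*sin(2*t)/2 - 113*t^2*cos(t)/4 + 19*t^2*cos(2*t)/2 - 3*t^2*cos(3*t)/4 + 3*t^2/2 - 57*t*sin(t)/4 + 15*t*sin(2*t) - 5*t*sin(3*t)/4 + 7*t*cos(t)/4 - 13*t*cos(2*t) + 21*t*cos(3*t)/4 - 8*t + 7*sin(3*t) - 7*sqrt(2)*sin(2*t + pi/4)/2 - cos(t)/4 + cos(3*t)/4 + 7/2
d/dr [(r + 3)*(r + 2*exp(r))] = r + (r + 3)*(2*exp(r) + 1) + 2*exp(r)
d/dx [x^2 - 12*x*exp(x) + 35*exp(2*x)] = -12*x*exp(x) + 2*x + 70*exp(2*x) - 12*exp(x)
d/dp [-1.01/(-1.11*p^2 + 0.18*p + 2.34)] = (0.1818 - 2.2422*p)/(-1.11*p^2 + 0.18*p + 2.34)^2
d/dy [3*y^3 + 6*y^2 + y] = 9*y^2 + 12*y + 1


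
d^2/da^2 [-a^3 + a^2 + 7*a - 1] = 2 - 6*a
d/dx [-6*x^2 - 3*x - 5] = -12*x - 3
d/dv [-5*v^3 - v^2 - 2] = v*(-15*v - 2)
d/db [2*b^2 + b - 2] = 4*b + 1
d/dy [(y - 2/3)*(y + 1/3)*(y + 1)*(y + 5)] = 4*y^3 + 17*y^2 + 50*y/9 - 3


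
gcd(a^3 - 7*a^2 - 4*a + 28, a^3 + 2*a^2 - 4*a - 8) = a^2 - 4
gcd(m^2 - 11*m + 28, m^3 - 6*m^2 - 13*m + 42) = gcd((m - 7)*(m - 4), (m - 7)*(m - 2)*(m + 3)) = m - 7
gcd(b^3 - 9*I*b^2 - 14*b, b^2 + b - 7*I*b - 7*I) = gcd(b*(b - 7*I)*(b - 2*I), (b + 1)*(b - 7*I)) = b - 7*I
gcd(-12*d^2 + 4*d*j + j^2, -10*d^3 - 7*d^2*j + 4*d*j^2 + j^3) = 2*d - j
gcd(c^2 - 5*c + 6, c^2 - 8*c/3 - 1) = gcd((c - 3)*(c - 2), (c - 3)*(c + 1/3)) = c - 3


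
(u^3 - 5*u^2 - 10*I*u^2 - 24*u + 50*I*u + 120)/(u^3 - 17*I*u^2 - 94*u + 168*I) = (u - 5)/(u - 7*I)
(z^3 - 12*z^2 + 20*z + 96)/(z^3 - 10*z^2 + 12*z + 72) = (z - 8)/(z - 6)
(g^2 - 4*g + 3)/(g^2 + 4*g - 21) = (g - 1)/(g + 7)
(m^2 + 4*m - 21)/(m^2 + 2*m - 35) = (m - 3)/(m - 5)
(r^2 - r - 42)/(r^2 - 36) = (r - 7)/(r - 6)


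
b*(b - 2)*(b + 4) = b^3 + 2*b^2 - 8*b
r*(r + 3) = r^2 + 3*r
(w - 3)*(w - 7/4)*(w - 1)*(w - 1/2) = w^4 - 25*w^3/4 + 103*w^2/8 - 41*w/4 + 21/8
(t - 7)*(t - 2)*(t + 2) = t^3 - 7*t^2 - 4*t + 28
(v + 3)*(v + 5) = v^2 + 8*v + 15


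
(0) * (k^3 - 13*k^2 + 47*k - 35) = 0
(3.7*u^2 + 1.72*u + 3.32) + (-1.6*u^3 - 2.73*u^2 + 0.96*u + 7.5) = -1.6*u^3 + 0.97*u^2 + 2.68*u + 10.82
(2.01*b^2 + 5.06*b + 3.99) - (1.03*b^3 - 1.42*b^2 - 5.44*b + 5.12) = -1.03*b^3 + 3.43*b^2 + 10.5*b - 1.13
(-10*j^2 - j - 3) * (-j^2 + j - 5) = 10*j^4 - 9*j^3 + 52*j^2 + 2*j + 15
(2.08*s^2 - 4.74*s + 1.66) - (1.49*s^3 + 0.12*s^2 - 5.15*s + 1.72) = -1.49*s^3 + 1.96*s^2 + 0.41*s - 0.0600000000000001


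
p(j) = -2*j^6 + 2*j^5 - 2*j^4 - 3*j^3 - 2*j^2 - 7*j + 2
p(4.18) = -9007.81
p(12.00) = -5521330.00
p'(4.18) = -13025.48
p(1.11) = -15.74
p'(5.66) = -61210.65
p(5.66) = -56835.70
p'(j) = -12*j^5 + 10*j^4 - 8*j^3 - 9*j^2 - 4*j - 7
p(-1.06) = 2.71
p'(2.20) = -528.72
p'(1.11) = -38.51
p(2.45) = -399.33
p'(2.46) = -905.26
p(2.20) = -225.56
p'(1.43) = -84.46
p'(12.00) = -2793799.00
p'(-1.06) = 25.34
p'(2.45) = -887.45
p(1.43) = -34.38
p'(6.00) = -82435.00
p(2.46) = -408.29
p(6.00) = -81112.00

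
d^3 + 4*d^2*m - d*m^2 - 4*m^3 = (d - m)*(d + m)*(d + 4*m)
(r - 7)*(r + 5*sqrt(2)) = r^2 - 7*r + 5*sqrt(2)*r - 35*sqrt(2)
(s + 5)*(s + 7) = s^2 + 12*s + 35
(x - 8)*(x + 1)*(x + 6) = x^3 - x^2 - 50*x - 48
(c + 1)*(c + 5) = c^2 + 6*c + 5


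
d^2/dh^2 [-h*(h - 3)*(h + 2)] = 2 - 6*h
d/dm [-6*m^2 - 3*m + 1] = -12*m - 3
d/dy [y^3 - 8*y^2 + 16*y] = 3*y^2 - 16*y + 16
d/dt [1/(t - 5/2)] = -4/(2*t - 5)^2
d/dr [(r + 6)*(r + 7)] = 2*r + 13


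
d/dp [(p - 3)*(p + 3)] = 2*p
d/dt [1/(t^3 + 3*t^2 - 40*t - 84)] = (-3*t^2 - 6*t + 40)/(t^3 + 3*t^2 - 40*t - 84)^2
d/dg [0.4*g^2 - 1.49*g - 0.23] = 0.8*g - 1.49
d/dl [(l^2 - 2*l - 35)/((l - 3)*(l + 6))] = (5*l^2 + 34*l + 141)/(l^4 + 6*l^3 - 27*l^2 - 108*l + 324)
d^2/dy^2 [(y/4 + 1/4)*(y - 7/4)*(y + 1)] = 3*y/2 + 1/8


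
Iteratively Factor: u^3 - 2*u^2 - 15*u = (u)*(u^2 - 2*u - 15) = u*(u + 3)*(u - 5)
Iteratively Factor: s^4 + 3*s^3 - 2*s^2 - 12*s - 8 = (s + 2)*(s^3 + s^2 - 4*s - 4) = (s - 2)*(s + 2)*(s^2 + 3*s + 2) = (s - 2)*(s + 2)^2*(s + 1)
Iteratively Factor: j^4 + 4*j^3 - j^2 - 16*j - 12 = (j + 3)*(j^3 + j^2 - 4*j - 4) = (j + 2)*(j + 3)*(j^2 - j - 2) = (j + 1)*(j + 2)*(j + 3)*(j - 2)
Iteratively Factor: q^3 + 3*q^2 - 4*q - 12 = (q + 3)*(q^2 - 4) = (q - 2)*(q + 3)*(q + 2)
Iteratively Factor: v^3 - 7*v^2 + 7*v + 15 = (v - 5)*(v^2 - 2*v - 3) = (v - 5)*(v - 3)*(v + 1)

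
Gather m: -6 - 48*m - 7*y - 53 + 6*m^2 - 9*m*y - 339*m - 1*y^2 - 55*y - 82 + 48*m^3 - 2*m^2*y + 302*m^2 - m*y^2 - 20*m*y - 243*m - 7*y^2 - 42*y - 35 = 48*m^3 + m^2*(308 - 2*y) + m*(-y^2 - 29*y - 630) - 8*y^2 - 104*y - 176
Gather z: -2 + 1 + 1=0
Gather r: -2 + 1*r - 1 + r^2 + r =r^2 + 2*r - 3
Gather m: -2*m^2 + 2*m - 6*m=-2*m^2 - 4*m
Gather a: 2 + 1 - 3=0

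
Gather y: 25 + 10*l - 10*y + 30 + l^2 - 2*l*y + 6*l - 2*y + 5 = l^2 + 16*l + y*(-2*l - 12) + 60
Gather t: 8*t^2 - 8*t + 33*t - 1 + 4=8*t^2 + 25*t + 3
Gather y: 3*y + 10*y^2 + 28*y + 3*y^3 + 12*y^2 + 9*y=3*y^3 + 22*y^2 + 40*y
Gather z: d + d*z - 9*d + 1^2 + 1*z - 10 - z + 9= d*z - 8*d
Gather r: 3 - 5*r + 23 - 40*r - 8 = 18 - 45*r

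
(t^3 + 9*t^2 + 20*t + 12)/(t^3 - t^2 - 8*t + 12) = (t^3 + 9*t^2 + 20*t + 12)/(t^3 - t^2 - 8*t + 12)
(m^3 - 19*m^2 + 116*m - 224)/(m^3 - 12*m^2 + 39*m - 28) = (m - 8)/(m - 1)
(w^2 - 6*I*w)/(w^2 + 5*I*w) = (w - 6*I)/(w + 5*I)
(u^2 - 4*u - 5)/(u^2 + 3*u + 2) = (u - 5)/(u + 2)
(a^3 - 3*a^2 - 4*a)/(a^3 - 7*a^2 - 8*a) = (a - 4)/(a - 8)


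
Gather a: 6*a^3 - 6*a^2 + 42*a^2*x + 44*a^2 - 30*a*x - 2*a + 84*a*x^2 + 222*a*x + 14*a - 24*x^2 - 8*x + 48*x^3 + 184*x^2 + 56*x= 6*a^3 + a^2*(42*x + 38) + a*(84*x^2 + 192*x + 12) + 48*x^3 + 160*x^2 + 48*x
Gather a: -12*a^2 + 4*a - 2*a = -12*a^2 + 2*a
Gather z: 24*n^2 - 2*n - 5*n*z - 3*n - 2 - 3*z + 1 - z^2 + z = 24*n^2 - 5*n - z^2 + z*(-5*n - 2) - 1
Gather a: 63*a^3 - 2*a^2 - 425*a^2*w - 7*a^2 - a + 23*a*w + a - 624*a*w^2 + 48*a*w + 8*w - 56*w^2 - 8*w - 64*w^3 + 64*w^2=63*a^3 + a^2*(-425*w - 9) + a*(-624*w^2 + 71*w) - 64*w^3 + 8*w^2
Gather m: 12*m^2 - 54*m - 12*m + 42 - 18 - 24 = 12*m^2 - 66*m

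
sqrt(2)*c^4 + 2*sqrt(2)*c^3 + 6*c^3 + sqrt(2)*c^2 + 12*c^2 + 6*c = c*(c + 1)*(c + 3*sqrt(2))*(sqrt(2)*c + sqrt(2))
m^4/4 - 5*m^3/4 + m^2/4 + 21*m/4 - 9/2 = (m/4 + 1/2)*(m - 3)^2*(m - 1)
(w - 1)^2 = w^2 - 2*w + 1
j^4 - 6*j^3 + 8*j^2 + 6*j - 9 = (j - 3)^2*(j - 1)*(j + 1)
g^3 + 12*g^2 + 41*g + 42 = (g + 2)*(g + 3)*(g + 7)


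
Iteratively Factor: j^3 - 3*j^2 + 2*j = (j)*(j^2 - 3*j + 2) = j*(j - 1)*(j - 2)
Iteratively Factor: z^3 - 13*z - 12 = (z + 3)*(z^2 - 3*z - 4) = (z - 4)*(z + 3)*(z + 1)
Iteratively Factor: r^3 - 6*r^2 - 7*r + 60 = (r + 3)*(r^2 - 9*r + 20) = (r - 4)*(r + 3)*(r - 5)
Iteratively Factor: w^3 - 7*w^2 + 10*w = (w)*(w^2 - 7*w + 10) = w*(w - 5)*(w - 2)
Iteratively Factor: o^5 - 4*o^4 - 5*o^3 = (o)*(o^4 - 4*o^3 - 5*o^2) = o^2*(o^3 - 4*o^2 - 5*o) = o^2*(o - 5)*(o^2 + o) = o^2*(o - 5)*(o + 1)*(o)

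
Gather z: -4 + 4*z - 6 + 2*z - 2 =6*z - 12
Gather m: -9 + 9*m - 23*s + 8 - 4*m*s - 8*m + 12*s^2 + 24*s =m*(1 - 4*s) + 12*s^2 + s - 1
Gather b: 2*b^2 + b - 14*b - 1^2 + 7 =2*b^2 - 13*b + 6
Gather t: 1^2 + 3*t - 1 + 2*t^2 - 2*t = 2*t^2 + t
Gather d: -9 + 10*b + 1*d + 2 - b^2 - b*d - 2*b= -b^2 + 8*b + d*(1 - b) - 7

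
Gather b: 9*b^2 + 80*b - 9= 9*b^2 + 80*b - 9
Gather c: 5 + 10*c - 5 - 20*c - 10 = -10*c - 10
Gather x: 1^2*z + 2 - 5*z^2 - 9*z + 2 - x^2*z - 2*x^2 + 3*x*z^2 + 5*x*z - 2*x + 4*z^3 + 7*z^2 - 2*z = x^2*(-z - 2) + x*(3*z^2 + 5*z - 2) + 4*z^3 + 2*z^2 - 10*z + 4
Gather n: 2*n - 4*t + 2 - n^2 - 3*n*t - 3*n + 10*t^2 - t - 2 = -n^2 + n*(-3*t - 1) + 10*t^2 - 5*t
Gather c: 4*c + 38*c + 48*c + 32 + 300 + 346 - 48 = 90*c + 630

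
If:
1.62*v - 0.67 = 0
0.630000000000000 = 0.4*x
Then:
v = 0.41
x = 1.58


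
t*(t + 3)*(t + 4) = t^3 + 7*t^2 + 12*t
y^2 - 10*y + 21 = (y - 7)*(y - 3)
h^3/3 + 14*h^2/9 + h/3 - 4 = (h/3 + 1)*(h - 4/3)*(h + 3)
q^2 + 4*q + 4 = (q + 2)^2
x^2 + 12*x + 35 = (x + 5)*(x + 7)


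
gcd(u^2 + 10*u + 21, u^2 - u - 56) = u + 7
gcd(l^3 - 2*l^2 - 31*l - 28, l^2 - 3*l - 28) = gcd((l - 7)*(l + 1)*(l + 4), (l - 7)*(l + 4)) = l^2 - 3*l - 28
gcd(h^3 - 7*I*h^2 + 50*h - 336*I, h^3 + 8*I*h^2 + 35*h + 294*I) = h^2 + I*h + 42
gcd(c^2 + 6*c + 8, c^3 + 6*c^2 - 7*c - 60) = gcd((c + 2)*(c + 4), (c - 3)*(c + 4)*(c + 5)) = c + 4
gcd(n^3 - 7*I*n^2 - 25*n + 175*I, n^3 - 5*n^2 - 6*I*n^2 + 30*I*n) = n - 5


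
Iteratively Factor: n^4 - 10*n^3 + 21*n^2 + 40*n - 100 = (n - 5)*(n^3 - 5*n^2 - 4*n + 20) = (n - 5)^2*(n^2 - 4) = (n - 5)^2*(n + 2)*(n - 2)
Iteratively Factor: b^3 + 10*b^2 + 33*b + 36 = (b + 3)*(b^2 + 7*b + 12) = (b + 3)^2*(b + 4)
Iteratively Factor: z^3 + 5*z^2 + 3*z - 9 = (z + 3)*(z^2 + 2*z - 3) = (z - 1)*(z + 3)*(z + 3)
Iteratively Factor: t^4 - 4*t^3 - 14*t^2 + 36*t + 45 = (t + 3)*(t^3 - 7*t^2 + 7*t + 15) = (t - 5)*(t + 3)*(t^2 - 2*t - 3) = (t - 5)*(t - 3)*(t + 3)*(t + 1)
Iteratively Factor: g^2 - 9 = (g + 3)*(g - 3)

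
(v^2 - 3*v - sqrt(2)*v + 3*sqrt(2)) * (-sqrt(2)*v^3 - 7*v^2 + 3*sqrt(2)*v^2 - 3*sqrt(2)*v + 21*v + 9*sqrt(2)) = -sqrt(2)*v^5 - 5*v^4 + 6*sqrt(2)*v^4 - 5*sqrt(2)*v^3 + 30*v^3 - 39*v^2 - 24*sqrt(2)*v^2 - 36*v + 36*sqrt(2)*v + 54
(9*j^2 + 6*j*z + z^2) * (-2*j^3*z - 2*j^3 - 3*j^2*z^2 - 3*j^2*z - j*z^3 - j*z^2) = -18*j^5*z - 18*j^5 - 39*j^4*z^2 - 39*j^4*z - 29*j^3*z^3 - 29*j^3*z^2 - 9*j^2*z^4 - 9*j^2*z^3 - j*z^5 - j*z^4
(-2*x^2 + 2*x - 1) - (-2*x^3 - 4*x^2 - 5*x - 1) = 2*x^3 + 2*x^2 + 7*x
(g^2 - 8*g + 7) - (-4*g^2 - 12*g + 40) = 5*g^2 + 4*g - 33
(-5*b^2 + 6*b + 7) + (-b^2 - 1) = -6*b^2 + 6*b + 6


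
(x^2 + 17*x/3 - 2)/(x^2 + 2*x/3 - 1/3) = (x + 6)/(x + 1)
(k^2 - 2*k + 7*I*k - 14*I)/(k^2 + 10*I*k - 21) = (k - 2)/(k + 3*I)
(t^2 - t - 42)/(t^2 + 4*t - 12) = (t - 7)/(t - 2)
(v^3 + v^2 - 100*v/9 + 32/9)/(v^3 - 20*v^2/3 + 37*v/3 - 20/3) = (9*v^3 + 9*v^2 - 100*v + 32)/(3*(3*v^3 - 20*v^2 + 37*v - 20))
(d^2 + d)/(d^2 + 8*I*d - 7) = d*(d + 1)/(d^2 + 8*I*d - 7)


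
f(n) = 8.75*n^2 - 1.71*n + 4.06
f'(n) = 17.5*n - 1.71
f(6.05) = 313.99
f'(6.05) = 104.16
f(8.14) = 569.91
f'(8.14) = 140.74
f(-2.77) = 75.93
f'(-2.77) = -50.18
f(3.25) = 90.92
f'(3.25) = 55.16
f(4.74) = 192.55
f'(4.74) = 81.24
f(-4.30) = 173.20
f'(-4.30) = -76.96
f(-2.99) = 87.40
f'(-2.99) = -54.04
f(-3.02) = 89.03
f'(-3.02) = -54.56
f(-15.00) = 1998.46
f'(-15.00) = -264.21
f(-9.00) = 728.20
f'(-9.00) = -159.21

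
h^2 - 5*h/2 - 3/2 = (h - 3)*(h + 1/2)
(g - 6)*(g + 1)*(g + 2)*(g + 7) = g^4 + 4*g^3 - 37*g^2 - 124*g - 84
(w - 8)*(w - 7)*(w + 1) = w^3 - 14*w^2 + 41*w + 56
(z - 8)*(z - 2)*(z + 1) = z^3 - 9*z^2 + 6*z + 16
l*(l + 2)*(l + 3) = l^3 + 5*l^2 + 6*l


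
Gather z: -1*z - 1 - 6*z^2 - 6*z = -6*z^2 - 7*z - 1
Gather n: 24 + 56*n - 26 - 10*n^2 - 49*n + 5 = -10*n^2 + 7*n + 3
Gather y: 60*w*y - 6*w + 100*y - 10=-6*w + y*(60*w + 100) - 10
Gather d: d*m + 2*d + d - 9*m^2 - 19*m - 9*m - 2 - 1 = d*(m + 3) - 9*m^2 - 28*m - 3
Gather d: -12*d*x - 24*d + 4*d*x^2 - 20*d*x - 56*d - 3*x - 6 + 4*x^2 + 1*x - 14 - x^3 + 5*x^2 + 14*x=d*(4*x^2 - 32*x - 80) - x^3 + 9*x^2 + 12*x - 20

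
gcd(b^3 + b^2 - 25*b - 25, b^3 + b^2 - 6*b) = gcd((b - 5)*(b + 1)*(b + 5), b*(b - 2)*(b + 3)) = 1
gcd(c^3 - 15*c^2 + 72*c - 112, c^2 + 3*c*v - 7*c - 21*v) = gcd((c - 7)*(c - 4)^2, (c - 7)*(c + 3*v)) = c - 7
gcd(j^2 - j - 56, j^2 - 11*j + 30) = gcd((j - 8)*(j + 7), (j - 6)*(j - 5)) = 1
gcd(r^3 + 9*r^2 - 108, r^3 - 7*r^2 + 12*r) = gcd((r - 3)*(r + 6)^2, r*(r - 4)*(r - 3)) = r - 3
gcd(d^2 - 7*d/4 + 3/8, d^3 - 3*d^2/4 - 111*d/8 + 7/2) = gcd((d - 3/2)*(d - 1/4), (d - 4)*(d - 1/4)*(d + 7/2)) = d - 1/4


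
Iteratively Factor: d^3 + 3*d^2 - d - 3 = (d - 1)*(d^2 + 4*d + 3) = (d - 1)*(d + 1)*(d + 3)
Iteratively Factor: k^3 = (k)*(k^2) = k^2*(k)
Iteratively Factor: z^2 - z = (z)*(z - 1)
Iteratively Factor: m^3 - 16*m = (m - 4)*(m^2 + 4*m) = m*(m - 4)*(m + 4)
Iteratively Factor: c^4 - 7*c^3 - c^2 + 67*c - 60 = (c + 3)*(c^3 - 10*c^2 + 29*c - 20) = (c - 4)*(c + 3)*(c^2 - 6*c + 5) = (c - 4)*(c - 1)*(c + 3)*(c - 5)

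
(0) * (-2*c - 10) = 0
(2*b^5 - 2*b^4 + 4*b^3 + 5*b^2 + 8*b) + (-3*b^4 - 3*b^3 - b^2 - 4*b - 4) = 2*b^5 - 5*b^4 + b^3 + 4*b^2 + 4*b - 4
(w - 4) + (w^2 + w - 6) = w^2 + 2*w - 10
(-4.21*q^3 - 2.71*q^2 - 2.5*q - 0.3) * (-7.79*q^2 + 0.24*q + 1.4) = 32.7959*q^5 + 20.1005*q^4 + 12.9306*q^3 - 2.057*q^2 - 3.572*q - 0.42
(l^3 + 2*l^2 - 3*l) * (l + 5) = l^4 + 7*l^3 + 7*l^2 - 15*l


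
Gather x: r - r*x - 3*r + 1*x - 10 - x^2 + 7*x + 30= -2*r - x^2 + x*(8 - r) + 20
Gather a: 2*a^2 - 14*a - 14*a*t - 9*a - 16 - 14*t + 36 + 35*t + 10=2*a^2 + a*(-14*t - 23) + 21*t + 30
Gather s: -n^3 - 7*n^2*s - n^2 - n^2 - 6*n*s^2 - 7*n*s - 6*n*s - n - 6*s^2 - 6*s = -n^3 - 2*n^2 - n + s^2*(-6*n - 6) + s*(-7*n^2 - 13*n - 6)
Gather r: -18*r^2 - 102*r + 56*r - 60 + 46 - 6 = -18*r^2 - 46*r - 20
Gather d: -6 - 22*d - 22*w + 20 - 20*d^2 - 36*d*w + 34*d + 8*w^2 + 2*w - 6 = -20*d^2 + d*(12 - 36*w) + 8*w^2 - 20*w + 8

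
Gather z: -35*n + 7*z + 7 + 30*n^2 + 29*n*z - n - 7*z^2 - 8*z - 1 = 30*n^2 - 36*n - 7*z^2 + z*(29*n - 1) + 6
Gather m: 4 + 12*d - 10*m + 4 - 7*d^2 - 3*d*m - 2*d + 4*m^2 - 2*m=-7*d^2 + 10*d + 4*m^2 + m*(-3*d - 12) + 8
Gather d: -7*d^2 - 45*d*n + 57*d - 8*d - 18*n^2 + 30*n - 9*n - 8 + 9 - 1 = -7*d^2 + d*(49 - 45*n) - 18*n^2 + 21*n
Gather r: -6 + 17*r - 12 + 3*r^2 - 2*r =3*r^2 + 15*r - 18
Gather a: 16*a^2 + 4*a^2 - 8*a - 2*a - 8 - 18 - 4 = 20*a^2 - 10*a - 30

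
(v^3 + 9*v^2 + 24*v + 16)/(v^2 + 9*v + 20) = (v^2 + 5*v + 4)/(v + 5)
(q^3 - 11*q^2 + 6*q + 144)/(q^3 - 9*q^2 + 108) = (q - 8)/(q - 6)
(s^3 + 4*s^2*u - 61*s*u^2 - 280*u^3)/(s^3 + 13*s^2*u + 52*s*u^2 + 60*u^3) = (s^2 - s*u - 56*u^2)/(s^2 + 8*s*u + 12*u^2)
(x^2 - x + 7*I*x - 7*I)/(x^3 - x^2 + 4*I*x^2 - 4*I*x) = (x + 7*I)/(x*(x + 4*I))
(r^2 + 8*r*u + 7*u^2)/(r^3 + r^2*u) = (r + 7*u)/r^2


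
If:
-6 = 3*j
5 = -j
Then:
No Solution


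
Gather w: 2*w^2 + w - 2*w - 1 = 2*w^2 - w - 1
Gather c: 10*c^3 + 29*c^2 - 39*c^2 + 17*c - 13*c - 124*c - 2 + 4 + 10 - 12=10*c^3 - 10*c^2 - 120*c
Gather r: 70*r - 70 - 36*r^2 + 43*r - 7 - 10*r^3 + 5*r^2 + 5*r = -10*r^3 - 31*r^2 + 118*r - 77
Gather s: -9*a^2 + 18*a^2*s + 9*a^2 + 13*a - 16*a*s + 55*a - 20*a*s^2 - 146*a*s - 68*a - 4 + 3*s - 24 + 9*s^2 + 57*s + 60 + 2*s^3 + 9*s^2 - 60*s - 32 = 2*s^3 + s^2*(18 - 20*a) + s*(18*a^2 - 162*a)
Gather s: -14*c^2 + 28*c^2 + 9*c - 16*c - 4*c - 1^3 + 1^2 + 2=14*c^2 - 11*c + 2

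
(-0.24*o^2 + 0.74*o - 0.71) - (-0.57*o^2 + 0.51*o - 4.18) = 0.33*o^2 + 0.23*o + 3.47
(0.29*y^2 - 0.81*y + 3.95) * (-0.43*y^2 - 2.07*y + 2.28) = -0.1247*y^4 - 0.252*y^3 + 0.6394*y^2 - 10.0233*y + 9.006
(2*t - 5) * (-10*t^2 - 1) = -20*t^3 + 50*t^2 - 2*t + 5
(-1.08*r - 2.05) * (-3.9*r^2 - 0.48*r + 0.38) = 4.212*r^3 + 8.5134*r^2 + 0.5736*r - 0.779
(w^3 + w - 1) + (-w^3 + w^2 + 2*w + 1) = w^2 + 3*w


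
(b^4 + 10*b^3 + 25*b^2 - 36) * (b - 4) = b^5 + 6*b^4 - 15*b^3 - 100*b^2 - 36*b + 144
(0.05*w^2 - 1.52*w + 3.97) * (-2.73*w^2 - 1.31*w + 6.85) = -0.1365*w^4 + 4.0841*w^3 - 8.5044*w^2 - 15.6127*w + 27.1945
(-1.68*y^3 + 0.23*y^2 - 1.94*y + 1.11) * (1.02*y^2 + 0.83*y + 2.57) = -1.7136*y^5 - 1.1598*y^4 - 6.1055*y^3 + 0.1131*y^2 - 4.0645*y + 2.8527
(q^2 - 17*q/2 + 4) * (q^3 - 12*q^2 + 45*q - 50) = q^5 - 41*q^4/2 + 151*q^3 - 961*q^2/2 + 605*q - 200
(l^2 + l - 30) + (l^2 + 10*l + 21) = 2*l^2 + 11*l - 9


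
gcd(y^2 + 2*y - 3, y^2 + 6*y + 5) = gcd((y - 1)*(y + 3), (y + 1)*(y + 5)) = 1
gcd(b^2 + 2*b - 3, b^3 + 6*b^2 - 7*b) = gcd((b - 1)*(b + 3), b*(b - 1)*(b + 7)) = b - 1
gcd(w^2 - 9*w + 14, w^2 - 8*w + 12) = w - 2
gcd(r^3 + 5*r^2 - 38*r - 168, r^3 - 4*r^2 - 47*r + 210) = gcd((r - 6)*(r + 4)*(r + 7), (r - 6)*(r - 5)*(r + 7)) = r^2 + r - 42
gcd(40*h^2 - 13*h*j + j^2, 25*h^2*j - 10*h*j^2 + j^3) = 5*h - j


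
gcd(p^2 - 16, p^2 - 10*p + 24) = p - 4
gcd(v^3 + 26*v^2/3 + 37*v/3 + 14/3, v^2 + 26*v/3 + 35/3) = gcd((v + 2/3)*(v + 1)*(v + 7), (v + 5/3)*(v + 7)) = v + 7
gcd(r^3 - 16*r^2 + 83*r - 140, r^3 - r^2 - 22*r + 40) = r - 4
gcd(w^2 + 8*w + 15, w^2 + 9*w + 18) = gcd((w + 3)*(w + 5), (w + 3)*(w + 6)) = w + 3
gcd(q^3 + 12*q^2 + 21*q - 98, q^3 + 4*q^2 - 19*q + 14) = q^2 + 5*q - 14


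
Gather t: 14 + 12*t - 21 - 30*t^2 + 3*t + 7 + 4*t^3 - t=4*t^3 - 30*t^2 + 14*t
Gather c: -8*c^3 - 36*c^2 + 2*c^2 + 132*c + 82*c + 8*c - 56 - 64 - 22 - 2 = -8*c^3 - 34*c^2 + 222*c - 144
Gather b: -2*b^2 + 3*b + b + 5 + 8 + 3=-2*b^2 + 4*b + 16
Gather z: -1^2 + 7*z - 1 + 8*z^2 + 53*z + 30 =8*z^2 + 60*z + 28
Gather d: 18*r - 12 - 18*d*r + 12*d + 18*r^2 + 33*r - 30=d*(12 - 18*r) + 18*r^2 + 51*r - 42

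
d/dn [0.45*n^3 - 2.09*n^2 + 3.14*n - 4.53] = 1.35*n^2 - 4.18*n + 3.14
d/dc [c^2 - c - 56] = 2*c - 1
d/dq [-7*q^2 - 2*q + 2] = -14*q - 2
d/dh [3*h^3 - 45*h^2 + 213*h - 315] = 9*h^2 - 90*h + 213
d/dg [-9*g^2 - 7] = -18*g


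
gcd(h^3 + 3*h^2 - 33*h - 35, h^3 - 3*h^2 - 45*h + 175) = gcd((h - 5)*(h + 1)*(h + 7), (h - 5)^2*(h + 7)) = h^2 + 2*h - 35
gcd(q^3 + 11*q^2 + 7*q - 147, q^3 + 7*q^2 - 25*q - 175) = q + 7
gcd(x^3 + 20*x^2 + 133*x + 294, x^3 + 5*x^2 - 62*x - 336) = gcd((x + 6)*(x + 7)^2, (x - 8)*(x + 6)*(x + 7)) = x^2 + 13*x + 42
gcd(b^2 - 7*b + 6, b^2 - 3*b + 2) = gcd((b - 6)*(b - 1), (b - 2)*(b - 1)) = b - 1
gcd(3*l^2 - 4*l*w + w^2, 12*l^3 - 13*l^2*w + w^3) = 3*l^2 - 4*l*w + w^2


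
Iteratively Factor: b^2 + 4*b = (b)*(b + 4)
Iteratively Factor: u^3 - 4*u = (u)*(u^2 - 4) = u*(u - 2)*(u + 2)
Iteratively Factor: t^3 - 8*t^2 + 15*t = (t - 3)*(t^2 - 5*t) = (t - 5)*(t - 3)*(t)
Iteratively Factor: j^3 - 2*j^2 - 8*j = (j + 2)*(j^2 - 4*j) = (j - 4)*(j + 2)*(j)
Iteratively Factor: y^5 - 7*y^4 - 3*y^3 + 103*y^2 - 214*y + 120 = (y - 5)*(y^4 - 2*y^3 - 13*y^2 + 38*y - 24) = (y - 5)*(y + 4)*(y^3 - 6*y^2 + 11*y - 6) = (y - 5)*(y - 3)*(y + 4)*(y^2 - 3*y + 2) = (y - 5)*(y - 3)*(y - 1)*(y + 4)*(y - 2)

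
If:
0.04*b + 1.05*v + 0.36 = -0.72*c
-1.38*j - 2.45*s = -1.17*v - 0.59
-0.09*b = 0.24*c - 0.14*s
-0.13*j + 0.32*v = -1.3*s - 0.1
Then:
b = 4.31496784152303*v + 1.51222845382043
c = -1.6980537689735*v - 0.584012691878913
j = 1.09112426035503*v + 0.47905325443787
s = -0.137041420118343*v - 0.0290177514792899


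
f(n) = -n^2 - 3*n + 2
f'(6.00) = -15.00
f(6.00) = -52.00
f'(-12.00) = 21.00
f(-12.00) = -106.00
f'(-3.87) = 4.74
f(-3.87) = -1.37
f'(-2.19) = 1.38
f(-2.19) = 3.77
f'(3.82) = -10.64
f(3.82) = -24.05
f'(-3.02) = 3.04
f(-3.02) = 1.94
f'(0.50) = -4.00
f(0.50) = 0.25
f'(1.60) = -6.20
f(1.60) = -5.36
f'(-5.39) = 7.78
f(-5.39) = -10.88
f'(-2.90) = 2.80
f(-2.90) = 2.29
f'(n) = -2*n - 3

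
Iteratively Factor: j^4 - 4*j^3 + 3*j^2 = (j - 3)*(j^3 - j^2) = (j - 3)*(j - 1)*(j^2) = j*(j - 3)*(j - 1)*(j)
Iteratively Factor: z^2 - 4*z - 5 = (z - 5)*(z + 1)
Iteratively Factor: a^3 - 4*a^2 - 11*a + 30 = (a - 2)*(a^2 - 2*a - 15) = (a - 2)*(a + 3)*(a - 5)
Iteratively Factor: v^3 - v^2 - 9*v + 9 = (v - 1)*(v^2 - 9) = (v - 3)*(v - 1)*(v + 3)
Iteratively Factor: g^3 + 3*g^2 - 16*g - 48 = (g + 4)*(g^2 - g - 12) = (g + 3)*(g + 4)*(g - 4)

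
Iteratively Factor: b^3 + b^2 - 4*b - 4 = (b - 2)*(b^2 + 3*b + 2) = (b - 2)*(b + 1)*(b + 2)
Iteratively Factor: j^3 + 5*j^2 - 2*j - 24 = (j - 2)*(j^2 + 7*j + 12) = (j - 2)*(j + 3)*(j + 4)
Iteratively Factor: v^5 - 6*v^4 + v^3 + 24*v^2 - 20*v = (v - 2)*(v^4 - 4*v^3 - 7*v^2 + 10*v) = (v - 2)*(v + 2)*(v^3 - 6*v^2 + 5*v) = (v - 5)*(v - 2)*(v + 2)*(v^2 - v) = v*(v - 5)*(v - 2)*(v + 2)*(v - 1)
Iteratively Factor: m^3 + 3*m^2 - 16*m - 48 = (m - 4)*(m^2 + 7*m + 12) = (m - 4)*(m + 3)*(m + 4)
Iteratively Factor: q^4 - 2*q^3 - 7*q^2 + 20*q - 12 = (q - 2)*(q^3 - 7*q + 6) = (q - 2)^2*(q^2 + 2*q - 3) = (q - 2)^2*(q - 1)*(q + 3)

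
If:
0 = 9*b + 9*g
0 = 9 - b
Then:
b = 9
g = -9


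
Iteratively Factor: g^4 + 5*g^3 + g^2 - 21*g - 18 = (g + 3)*(g^3 + 2*g^2 - 5*g - 6) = (g + 1)*(g + 3)*(g^2 + g - 6) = (g - 2)*(g + 1)*(g + 3)*(g + 3)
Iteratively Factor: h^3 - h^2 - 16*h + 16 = (h - 4)*(h^2 + 3*h - 4) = (h - 4)*(h - 1)*(h + 4)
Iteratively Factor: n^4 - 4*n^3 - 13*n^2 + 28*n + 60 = (n + 2)*(n^3 - 6*n^2 - n + 30) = (n + 2)^2*(n^2 - 8*n + 15) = (n - 3)*(n + 2)^2*(n - 5)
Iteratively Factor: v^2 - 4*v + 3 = (v - 1)*(v - 3)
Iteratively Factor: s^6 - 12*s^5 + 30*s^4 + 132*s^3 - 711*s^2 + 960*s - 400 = (s - 1)*(s^5 - 11*s^4 + 19*s^3 + 151*s^2 - 560*s + 400) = (s - 1)^2*(s^4 - 10*s^3 + 9*s^2 + 160*s - 400) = (s - 1)^2*(s + 4)*(s^3 - 14*s^2 + 65*s - 100) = (s - 4)*(s - 1)^2*(s + 4)*(s^2 - 10*s + 25) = (s - 5)*(s - 4)*(s - 1)^2*(s + 4)*(s - 5)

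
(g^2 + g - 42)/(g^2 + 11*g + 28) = (g - 6)/(g + 4)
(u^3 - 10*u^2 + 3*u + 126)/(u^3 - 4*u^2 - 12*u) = (u^2 - 4*u - 21)/(u*(u + 2))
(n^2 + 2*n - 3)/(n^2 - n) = (n + 3)/n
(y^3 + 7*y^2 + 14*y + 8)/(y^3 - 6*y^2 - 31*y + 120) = (y^3 + 7*y^2 + 14*y + 8)/(y^3 - 6*y^2 - 31*y + 120)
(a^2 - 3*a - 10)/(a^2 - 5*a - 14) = (a - 5)/(a - 7)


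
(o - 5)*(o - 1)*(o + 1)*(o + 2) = o^4 - 3*o^3 - 11*o^2 + 3*o + 10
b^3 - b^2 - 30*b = b*(b - 6)*(b + 5)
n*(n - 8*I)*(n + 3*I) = n^3 - 5*I*n^2 + 24*n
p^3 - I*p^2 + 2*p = p*(p - 2*I)*(p + I)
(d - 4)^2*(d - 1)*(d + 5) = d^4 - 4*d^3 - 21*d^2 + 104*d - 80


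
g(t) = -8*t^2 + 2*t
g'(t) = 2 - 16*t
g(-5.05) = -214.12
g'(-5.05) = 82.80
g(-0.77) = -6.28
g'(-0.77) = 14.32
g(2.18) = -33.66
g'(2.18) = -32.88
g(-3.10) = -83.08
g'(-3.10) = 51.60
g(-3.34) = -95.92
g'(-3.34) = 55.44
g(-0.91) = -8.44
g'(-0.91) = 16.56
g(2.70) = -52.92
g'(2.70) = -41.20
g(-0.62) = -4.32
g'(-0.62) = 11.92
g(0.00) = 0.00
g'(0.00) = 2.00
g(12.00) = -1128.00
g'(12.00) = -190.00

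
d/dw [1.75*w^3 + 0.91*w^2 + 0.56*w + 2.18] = 5.25*w^2 + 1.82*w + 0.56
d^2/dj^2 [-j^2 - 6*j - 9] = -2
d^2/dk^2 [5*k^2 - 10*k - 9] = 10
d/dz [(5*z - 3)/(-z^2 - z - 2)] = (-5*z^2 - 5*z + (2*z + 1)*(5*z - 3) - 10)/(z^2 + z + 2)^2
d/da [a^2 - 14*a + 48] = 2*a - 14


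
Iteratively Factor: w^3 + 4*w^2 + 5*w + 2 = (w + 1)*(w^2 + 3*w + 2) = (w + 1)^2*(w + 2)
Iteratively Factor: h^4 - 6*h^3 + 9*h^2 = (h - 3)*(h^3 - 3*h^2) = h*(h - 3)*(h^2 - 3*h) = h*(h - 3)^2*(h)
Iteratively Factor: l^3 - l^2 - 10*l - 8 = (l + 1)*(l^2 - 2*l - 8) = (l + 1)*(l + 2)*(l - 4)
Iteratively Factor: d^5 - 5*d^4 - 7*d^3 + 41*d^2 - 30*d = (d)*(d^4 - 5*d^3 - 7*d^2 + 41*d - 30) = d*(d - 1)*(d^3 - 4*d^2 - 11*d + 30) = d*(d - 5)*(d - 1)*(d^2 + d - 6) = d*(d - 5)*(d - 1)*(d + 3)*(d - 2)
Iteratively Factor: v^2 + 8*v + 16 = (v + 4)*(v + 4)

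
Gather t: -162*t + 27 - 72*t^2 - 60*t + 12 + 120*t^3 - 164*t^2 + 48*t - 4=120*t^3 - 236*t^2 - 174*t + 35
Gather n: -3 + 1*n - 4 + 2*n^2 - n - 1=2*n^2 - 8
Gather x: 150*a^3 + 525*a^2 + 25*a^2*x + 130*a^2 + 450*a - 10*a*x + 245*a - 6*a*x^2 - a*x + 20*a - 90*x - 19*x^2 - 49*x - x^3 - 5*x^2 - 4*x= 150*a^3 + 655*a^2 + 715*a - x^3 + x^2*(-6*a - 24) + x*(25*a^2 - 11*a - 143)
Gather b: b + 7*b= 8*b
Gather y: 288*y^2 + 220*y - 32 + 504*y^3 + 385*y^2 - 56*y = 504*y^3 + 673*y^2 + 164*y - 32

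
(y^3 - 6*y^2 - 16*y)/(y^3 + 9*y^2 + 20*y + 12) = y*(y - 8)/(y^2 + 7*y + 6)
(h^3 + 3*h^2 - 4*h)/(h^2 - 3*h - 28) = h*(h - 1)/(h - 7)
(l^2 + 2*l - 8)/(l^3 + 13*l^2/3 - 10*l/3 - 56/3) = 3/(3*l + 7)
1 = 1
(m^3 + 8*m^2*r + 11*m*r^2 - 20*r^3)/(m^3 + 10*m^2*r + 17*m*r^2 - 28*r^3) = (m + 5*r)/(m + 7*r)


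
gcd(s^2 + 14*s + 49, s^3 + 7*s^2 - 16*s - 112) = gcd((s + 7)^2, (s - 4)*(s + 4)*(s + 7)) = s + 7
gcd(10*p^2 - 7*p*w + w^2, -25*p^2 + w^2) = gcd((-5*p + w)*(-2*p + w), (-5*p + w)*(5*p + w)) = 5*p - w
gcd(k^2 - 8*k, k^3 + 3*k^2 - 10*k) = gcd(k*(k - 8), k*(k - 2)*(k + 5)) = k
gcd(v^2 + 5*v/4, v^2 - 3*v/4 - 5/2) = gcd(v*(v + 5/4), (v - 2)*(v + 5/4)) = v + 5/4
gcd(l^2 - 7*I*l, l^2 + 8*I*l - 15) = 1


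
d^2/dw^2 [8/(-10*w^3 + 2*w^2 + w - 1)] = 16*(2*(15*w - 1)*(10*w^3 - 2*w^2 - w + 1) - (-30*w^2 + 4*w + 1)^2)/(10*w^3 - 2*w^2 - w + 1)^3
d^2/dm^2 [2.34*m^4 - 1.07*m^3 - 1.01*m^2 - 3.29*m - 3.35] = 28.08*m^2 - 6.42*m - 2.02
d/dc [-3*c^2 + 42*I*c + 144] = -6*c + 42*I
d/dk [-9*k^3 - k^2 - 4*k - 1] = -27*k^2 - 2*k - 4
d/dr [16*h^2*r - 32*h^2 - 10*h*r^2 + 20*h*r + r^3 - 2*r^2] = 16*h^2 - 20*h*r + 20*h + 3*r^2 - 4*r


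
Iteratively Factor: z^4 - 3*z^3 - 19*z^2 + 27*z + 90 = (z + 3)*(z^3 - 6*z^2 - z + 30) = (z - 3)*(z + 3)*(z^2 - 3*z - 10) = (z - 5)*(z - 3)*(z + 3)*(z + 2)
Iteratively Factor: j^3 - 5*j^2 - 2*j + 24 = (j - 3)*(j^2 - 2*j - 8) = (j - 4)*(j - 3)*(j + 2)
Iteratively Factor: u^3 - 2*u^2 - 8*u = (u - 4)*(u^2 + 2*u) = u*(u - 4)*(u + 2)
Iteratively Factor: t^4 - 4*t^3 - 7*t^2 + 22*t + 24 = (t - 4)*(t^3 - 7*t - 6) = (t - 4)*(t - 3)*(t^2 + 3*t + 2) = (t - 4)*(t - 3)*(t + 1)*(t + 2)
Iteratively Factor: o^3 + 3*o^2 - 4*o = (o - 1)*(o^2 + 4*o) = (o - 1)*(o + 4)*(o)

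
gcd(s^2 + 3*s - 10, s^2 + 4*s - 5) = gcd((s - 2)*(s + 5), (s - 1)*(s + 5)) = s + 5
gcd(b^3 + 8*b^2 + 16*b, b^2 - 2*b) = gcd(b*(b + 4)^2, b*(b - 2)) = b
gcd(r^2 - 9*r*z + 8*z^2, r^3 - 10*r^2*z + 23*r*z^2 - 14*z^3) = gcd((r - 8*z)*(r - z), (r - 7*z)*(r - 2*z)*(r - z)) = -r + z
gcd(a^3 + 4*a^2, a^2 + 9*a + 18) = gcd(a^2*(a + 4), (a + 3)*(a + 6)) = 1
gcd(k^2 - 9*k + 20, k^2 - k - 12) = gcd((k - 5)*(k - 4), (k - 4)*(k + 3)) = k - 4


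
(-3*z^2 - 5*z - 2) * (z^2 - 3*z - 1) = -3*z^4 + 4*z^3 + 16*z^2 + 11*z + 2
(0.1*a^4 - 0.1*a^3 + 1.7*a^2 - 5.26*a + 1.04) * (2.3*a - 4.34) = 0.23*a^5 - 0.664*a^4 + 4.344*a^3 - 19.476*a^2 + 25.2204*a - 4.5136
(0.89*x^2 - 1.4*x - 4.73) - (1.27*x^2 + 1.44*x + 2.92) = -0.38*x^2 - 2.84*x - 7.65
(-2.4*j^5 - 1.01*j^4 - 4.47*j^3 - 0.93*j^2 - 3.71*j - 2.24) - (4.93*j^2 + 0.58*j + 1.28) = -2.4*j^5 - 1.01*j^4 - 4.47*j^3 - 5.86*j^2 - 4.29*j - 3.52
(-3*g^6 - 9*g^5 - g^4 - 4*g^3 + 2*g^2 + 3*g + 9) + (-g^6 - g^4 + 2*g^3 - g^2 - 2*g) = -4*g^6 - 9*g^5 - 2*g^4 - 2*g^3 + g^2 + g + 9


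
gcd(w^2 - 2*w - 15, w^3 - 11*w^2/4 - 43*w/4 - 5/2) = w - 5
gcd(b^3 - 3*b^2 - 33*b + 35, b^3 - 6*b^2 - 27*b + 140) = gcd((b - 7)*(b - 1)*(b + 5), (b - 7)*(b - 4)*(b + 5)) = b^2 - 2*b - 35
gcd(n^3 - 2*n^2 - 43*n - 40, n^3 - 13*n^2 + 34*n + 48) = n^2 - 7*n - 8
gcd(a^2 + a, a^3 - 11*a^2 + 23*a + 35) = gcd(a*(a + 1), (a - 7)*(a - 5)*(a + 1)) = a + 1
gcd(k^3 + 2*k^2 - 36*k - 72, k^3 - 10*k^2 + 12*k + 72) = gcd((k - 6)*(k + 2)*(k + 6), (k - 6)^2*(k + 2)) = k^2 - 4*k - 12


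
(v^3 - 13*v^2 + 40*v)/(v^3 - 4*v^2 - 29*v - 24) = v*(v - 5)/(v^2 + 4*v + 3)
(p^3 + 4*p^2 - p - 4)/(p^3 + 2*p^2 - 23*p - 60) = (p^2 - 1)/(p^2 - 2*p - 15)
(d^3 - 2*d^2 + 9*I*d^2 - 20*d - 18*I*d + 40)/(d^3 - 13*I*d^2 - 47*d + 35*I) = (d^3 + d^2*(-2 + 9*I) + d*(-20 - 18*I) + 40)/(d^3 - 13*I*d^2 - 47*d + 35*I)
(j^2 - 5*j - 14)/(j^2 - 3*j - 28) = (j + 2)/(j + 4)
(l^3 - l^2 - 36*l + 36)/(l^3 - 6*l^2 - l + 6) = (l + 6)/(l + 1)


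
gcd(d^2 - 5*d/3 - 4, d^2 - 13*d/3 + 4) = d - 3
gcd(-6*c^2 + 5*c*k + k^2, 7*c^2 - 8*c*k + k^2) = c - k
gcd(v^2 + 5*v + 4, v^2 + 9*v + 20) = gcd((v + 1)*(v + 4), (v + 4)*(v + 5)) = v + 4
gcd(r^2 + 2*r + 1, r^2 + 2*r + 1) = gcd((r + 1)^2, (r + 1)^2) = r^2 + 2*r + 1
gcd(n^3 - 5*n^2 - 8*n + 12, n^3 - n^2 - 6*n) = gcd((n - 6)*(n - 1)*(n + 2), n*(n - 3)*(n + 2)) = n + 2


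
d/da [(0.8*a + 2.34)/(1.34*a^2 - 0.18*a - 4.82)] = (1.072*a^2 - 0.144*a - (0.8*a + 2.34)*(2.68*a - 0.18) - 3.856)/(-1.34*a^2 + 0.18*a + 4.82)^2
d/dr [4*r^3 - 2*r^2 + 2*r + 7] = 12*r^2 - 4*r + 2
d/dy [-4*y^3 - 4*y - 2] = -12*y^2 - 4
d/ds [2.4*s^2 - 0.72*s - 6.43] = 4.8*s - 0.72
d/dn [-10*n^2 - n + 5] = -20*n - 1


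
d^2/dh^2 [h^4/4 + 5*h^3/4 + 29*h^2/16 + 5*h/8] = 3*h^2 + 15*h/2 + 29/8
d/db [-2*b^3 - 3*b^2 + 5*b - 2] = -6*b^2 - 6*b + 5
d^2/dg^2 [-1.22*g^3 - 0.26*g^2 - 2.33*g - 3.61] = -7.32*g - 0.52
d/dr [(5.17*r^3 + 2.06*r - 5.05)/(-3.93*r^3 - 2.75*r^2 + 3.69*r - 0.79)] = (-14.2175*r^4 + 54.3462*r^3 - 66.1274*r^2 - 27.775*r + 17.0071)/(15.4449*r^6 + 21.615*r^5 - 21.4409*r^4 - 14.0856*r^3 + 17.9611*r^2 - 5.8302*r + 0.6241)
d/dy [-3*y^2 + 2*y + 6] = 2 - 6*y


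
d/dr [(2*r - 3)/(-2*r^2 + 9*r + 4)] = (4*r^2 - 12*r + 35)/(4*r^4 - 36*r^3 + 65*r^2 + 72*r + 16)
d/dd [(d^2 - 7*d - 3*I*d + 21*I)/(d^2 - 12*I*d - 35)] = (d^2*(7 - 9*I) + d*(-70 - 42*I) - 7 + 105*I)/(d^4 - 24*I*d^3 - 214*d^2 + 840*I*d + 1225)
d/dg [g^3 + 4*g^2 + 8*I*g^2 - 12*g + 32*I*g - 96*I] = 3*g^2 + g*(8 + 16*I) - 12 + 32*I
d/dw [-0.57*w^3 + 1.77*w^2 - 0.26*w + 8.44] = -1.71*w^2 + 3.54*w - 0.26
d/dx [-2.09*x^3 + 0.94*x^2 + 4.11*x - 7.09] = -6.27*x^2 + 1.88*x + 4.11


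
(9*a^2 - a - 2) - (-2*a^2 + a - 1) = 11*a^2 - 2*a - 1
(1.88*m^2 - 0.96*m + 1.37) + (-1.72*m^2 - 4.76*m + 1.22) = 0.16*m^2 - 5.72*m + 2.59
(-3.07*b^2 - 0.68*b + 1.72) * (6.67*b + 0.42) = -20.4769*b^3 - 5.825*b^2 + 11.1868*b + 0.7224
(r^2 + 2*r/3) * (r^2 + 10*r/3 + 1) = r^4 + 4*r^3 + 29*r^2/9 + 2*r/3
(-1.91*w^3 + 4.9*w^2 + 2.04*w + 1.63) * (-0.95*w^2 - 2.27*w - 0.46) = 1.8145*w^5 - 0.3193*w^4 - 12.1824*w^3 - 8.4333*w^2 - 4.6385*w - 0.7498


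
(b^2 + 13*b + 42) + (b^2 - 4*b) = 2*b^2 + 9*b + 42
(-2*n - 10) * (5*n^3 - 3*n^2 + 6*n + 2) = -10*n^4 - 44*n^3 + 18*n^2 - 64*n - 20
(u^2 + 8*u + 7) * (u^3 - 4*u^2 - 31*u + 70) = u^5 + 4*u^4 - 56*u^3 - 206*u^2 + 343*u + 490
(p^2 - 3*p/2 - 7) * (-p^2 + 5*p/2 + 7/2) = -p^4 + 4*p^3 + 27*p^2/4 - 91*p/4 - 49/2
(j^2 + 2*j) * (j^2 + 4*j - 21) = j^4 + 6*j^3 - 13*j^2 - 42*j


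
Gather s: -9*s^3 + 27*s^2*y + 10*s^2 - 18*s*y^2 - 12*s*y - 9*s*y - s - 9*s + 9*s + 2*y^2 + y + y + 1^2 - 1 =-9*s^3 + s^2*(27*y + 10) + s*(-18*y^2 - 21*y - 1) + 2*y^2 + 2*y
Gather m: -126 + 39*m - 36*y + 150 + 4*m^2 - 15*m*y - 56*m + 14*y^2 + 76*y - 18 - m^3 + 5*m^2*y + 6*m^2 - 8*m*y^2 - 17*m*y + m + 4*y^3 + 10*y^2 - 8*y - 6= -m^3 + m^2*(5*y + 10) + m*(-8*y^2 - 32*y - 16) + 4*y^3 + 24*y^2 + 32*y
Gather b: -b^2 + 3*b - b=-b^2 + 2*b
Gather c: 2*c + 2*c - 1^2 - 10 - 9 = 4*c - 20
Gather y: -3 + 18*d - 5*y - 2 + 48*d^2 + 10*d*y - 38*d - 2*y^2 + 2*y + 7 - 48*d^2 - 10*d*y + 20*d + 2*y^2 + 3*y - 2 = 0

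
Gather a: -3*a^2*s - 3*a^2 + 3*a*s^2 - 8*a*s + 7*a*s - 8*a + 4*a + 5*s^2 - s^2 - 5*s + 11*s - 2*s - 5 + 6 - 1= a^2*(-3*s - 3) + a*(3*s^2 - s - 4) + 4*s^2 + 4*s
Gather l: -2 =-2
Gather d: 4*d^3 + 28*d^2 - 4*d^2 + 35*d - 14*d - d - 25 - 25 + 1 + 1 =4*d^3 + 24*d^2 + 20*d - 48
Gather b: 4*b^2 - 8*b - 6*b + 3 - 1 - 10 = 4*b^2 - 14*b - 8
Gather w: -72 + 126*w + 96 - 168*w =24 - 42*w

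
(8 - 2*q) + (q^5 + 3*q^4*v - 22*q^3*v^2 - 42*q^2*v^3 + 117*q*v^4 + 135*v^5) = q^5 + 3*q^4*v - 22*q^3*v^2 - 42*q^2*v^3 + 117*q*v^4 - 2*q + 135*v^5 + 8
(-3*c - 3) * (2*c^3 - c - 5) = -6*c^4 - 6*c^3 + 3*c^2 + 18*c + 15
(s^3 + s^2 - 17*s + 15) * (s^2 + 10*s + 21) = s^5 + 11*s^4 + 14*s^3 - 134*s^2 - 207*s + 315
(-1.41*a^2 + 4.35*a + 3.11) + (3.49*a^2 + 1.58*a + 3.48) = 2.08*a^2 + 5.93*a + 6.59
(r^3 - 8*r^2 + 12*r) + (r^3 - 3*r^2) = 2*r^3 - 11*r^2 + 12*r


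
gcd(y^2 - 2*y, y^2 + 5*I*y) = y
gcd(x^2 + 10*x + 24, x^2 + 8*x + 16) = x + 4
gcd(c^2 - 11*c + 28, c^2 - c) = 1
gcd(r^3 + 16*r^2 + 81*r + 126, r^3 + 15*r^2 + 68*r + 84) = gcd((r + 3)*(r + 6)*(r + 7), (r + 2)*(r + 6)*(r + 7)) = r^2 + 13*r + 42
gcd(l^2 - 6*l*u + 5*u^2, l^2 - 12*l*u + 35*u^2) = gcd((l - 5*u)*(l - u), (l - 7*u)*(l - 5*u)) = -l + 5*u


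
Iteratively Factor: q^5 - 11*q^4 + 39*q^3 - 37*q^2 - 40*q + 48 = (q + 1)*(q^4 - 12*q^3 + 51*q^2 - 88*q + 48) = (q - 4)*(q + 1)*(q^3 - 8*q^2 + 19*q - 12) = (q - 4)*(q - 1)*(q + 1)*(q^2 - 7*q + 12) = (q - 4)*(q - 3)*(q - 1)*(q + 1)*(q - 4)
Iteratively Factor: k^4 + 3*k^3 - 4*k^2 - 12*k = (k)*(k^3 + 3*k^2 - 4*k - 12) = k*(k + 2)*(k^2 + k - 6) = k*(k - 2)*(k + 2)*(k + 3)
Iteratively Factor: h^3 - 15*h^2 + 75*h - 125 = (h - 5)*(h^2 - 10*h + 25) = (h - 5)^2*(h - 5)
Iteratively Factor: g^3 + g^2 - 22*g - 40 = (g + 2)*(g^2 - g - 20) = (g - 5)*(g + 2)*(g + 4)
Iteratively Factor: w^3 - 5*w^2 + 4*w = (w - 1)*(w^2 - 4*w) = w*(w - 1)*(w - 4)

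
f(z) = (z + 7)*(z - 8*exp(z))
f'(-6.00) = -5.04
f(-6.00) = -6.02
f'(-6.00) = -5.04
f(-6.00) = -6.02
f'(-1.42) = -8.56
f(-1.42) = -18.71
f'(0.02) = -58.42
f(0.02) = -57.15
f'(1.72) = -423.81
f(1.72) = -374.58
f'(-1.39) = -8.95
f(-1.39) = -18.98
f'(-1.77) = -5.03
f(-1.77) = -16.38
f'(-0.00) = -57.00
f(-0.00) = -56.00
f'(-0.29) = -39.73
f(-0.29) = -42.11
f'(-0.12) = -49.15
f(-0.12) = -49.64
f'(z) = z + (1 - 8*exp(z))*(z + 7) - 8*exp(z) = z - (z + 7)*(8*exp(z) - 1) - 8*exp(z)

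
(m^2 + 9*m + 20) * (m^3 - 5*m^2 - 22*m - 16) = m^5 + 4*m^4 - 47*m^3 - 314*m^2 - 584*m - 320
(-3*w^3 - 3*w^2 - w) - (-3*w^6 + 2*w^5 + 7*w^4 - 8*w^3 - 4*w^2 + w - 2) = 3*w^6 - 2*w^5 - 7*w^4 + 5*w^3 + w^2 - 2*w + 2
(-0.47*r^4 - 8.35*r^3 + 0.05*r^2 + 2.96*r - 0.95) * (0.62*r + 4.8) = -0.2914*r^5 - 7.433*r^4 - 40.049*r^3 + 2.0752*r^2 + 13.619*r - 4.56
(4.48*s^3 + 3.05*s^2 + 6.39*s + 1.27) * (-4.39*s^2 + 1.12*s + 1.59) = -19.6672*s^5 - 8.3719*s^4 - 17.5129*s^3 + 6.431*s^2 + 11.5825*s + 2.0193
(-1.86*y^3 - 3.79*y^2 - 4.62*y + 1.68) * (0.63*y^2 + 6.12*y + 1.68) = -1.1718*y^5 - 13.7709*y^4 - 29.2302*y^3 - 33.5832*y^2 + 2.52*y + 2.8224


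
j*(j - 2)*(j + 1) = j^3 - j^2 - 2*j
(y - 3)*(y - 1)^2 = y^3 - 5*y^2 + 7*y - 3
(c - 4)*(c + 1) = c^2 - 3*c - 4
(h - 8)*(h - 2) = h^2 - 10*h + 16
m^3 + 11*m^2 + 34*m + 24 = (m + 1)*(m + 4)*(m + 6)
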